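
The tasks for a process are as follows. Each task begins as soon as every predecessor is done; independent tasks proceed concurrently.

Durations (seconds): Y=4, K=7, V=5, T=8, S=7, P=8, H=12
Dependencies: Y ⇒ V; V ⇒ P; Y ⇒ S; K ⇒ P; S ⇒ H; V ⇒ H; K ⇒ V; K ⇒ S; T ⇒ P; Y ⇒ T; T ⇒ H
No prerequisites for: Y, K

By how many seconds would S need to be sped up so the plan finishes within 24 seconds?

Current finish: 26 seconds; target: 24.
S is on every critical path, so each second cut from S cuts the finish by one (this holds down to a finish of 24).
Need 26 − 24 = 2 seconds off S → S becomes 5 seconds, finish becomes 24.

2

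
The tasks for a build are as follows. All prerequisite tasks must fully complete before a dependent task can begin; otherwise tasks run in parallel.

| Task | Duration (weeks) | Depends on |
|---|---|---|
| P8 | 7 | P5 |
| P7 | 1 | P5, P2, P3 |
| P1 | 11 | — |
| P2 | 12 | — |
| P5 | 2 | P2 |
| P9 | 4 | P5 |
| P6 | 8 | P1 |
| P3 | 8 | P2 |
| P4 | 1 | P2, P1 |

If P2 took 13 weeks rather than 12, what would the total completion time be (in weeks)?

22

Baseline: P2→P3→P7 = 12+8+1 = 21 → 21 weeks.
Since P2 is critical, the +1 change carries straight to that chain (now 22 weeks).
That remains the longest chain; total 22 weeks.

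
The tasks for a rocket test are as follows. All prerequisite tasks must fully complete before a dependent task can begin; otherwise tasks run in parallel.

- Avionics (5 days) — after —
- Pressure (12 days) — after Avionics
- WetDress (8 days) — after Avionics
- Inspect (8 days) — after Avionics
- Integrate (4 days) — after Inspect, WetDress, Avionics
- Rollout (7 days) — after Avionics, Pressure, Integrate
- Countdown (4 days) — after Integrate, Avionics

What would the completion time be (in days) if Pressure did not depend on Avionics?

24

Before: longest chain Avionics→Pressure→Rollout = 5+12+7 = 24, finish 24.
Without Avionics→Pressure, Pressure's earliest start moves from 5 to 0.
The longest chain is now Avionics→WetDress→Integrate→Rollout = 5+8+4+7 = 24, so the job takes 24 days.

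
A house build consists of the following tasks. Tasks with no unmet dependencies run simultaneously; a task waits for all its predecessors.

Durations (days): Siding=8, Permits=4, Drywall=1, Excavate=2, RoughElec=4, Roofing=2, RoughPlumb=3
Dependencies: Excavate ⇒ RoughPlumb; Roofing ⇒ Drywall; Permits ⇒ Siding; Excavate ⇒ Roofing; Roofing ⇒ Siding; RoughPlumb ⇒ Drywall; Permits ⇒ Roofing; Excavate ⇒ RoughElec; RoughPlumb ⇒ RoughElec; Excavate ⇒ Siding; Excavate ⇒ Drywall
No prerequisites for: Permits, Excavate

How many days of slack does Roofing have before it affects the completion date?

0

The longest chain is Permits→Roofing→Siding = 4+2+8 = 14; overall finish 14 days.
Longest path through Roofing: 14 days (earliest finish 6, latest finish 6).
So Roofing can slip 6 − 6 = 0 days.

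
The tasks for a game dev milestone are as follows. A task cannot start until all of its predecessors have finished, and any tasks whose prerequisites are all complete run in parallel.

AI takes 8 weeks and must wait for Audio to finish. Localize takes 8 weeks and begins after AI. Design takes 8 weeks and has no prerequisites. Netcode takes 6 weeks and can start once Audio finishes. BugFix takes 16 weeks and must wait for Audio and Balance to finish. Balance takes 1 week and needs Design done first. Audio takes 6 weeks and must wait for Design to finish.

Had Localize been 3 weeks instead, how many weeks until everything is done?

Baseline: Design→Audio→AI→Localize = 8+6+8+8 = 30 → 30 weeks.
Since Localize is critical, the -5 change carries straight to that chain (now 25 weeks).
The binding chain switches to Design→Audio→BugFix = 8+6+16 = 30; finish 30 weeks.

30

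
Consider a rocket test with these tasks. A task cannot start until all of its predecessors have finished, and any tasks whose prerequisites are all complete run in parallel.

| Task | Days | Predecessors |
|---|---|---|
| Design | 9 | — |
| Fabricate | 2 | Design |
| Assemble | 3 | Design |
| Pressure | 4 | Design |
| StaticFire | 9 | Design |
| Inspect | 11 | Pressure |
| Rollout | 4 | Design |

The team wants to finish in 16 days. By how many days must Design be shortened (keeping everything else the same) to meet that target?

8

Current finish: 24 days; target: 16.
Design is on every critical path, so each day cut from Design cuts the finish by one (this holds down to a finish of 16).
Need 24 − 16 = 8 days off Design → Design becomes 1 day, finish becomes 16.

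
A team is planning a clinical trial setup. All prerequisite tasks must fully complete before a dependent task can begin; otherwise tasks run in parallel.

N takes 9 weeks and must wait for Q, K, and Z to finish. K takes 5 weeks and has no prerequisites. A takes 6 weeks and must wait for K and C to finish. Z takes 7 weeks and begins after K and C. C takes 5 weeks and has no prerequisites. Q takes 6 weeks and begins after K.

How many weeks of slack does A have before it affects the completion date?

The longest chain is C→Z→N = 5+7+9 = 21; overall finish 21 weeks.
A finishes as early as 11 and must finish by 21.
Float = 21 − 11 = 10.

10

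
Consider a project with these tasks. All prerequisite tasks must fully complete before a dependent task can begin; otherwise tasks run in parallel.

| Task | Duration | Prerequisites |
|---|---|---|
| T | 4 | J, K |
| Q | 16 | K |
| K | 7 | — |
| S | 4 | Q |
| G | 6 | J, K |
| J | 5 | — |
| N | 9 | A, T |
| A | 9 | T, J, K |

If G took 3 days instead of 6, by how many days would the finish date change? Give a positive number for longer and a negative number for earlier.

Actual critical path: K→T→A→N = 7+4+9+9 = 29 ⇒ 29 days.
The longest path through G is only 13 days, so G has float 16.
That remains the longest chain; total 29 days.
Change in finish: 29 − 29 = +0 days.

0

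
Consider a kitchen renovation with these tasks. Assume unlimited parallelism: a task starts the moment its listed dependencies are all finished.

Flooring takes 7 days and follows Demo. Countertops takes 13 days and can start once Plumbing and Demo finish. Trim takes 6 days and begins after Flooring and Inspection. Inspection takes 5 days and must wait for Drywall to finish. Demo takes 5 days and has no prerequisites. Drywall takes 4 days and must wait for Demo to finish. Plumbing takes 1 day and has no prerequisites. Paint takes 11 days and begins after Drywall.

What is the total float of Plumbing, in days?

6

Critical path: Demo→Drywall→Paint = 5+4+11 = 20, so the finish is 20 days.
Plumbing finishes as early as 1 and must finish by 7.
So Plumbing can slip 7 − 1 = 6 days.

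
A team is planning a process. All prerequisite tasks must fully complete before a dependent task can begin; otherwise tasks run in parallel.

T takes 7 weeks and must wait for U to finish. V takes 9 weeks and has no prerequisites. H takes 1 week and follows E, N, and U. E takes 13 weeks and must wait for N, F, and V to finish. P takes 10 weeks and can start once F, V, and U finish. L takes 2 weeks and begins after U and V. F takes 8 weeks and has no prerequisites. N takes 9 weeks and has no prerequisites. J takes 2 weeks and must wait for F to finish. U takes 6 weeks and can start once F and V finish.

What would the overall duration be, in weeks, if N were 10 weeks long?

25

Critical path before the change: V→U→P = 9+6+10 = 25 giving 25 weeks.
N has 2 weeks of float (longest path through it is 23).
No other chain overtakes it, so the finish is 25 weeks.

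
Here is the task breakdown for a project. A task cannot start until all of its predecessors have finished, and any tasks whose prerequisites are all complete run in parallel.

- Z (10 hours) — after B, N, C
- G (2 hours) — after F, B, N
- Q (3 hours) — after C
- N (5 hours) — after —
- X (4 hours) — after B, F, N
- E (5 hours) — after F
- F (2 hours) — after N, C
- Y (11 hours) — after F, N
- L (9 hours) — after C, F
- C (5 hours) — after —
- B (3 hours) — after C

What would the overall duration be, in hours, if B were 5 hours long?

20

Baseline: C→B→Z = 5+3+10 = 18 → 18 hours.
B lies on that path, so at 5 hours the path becomes 20 hours.
No other chain overtakes it, so the finish is 20 hours.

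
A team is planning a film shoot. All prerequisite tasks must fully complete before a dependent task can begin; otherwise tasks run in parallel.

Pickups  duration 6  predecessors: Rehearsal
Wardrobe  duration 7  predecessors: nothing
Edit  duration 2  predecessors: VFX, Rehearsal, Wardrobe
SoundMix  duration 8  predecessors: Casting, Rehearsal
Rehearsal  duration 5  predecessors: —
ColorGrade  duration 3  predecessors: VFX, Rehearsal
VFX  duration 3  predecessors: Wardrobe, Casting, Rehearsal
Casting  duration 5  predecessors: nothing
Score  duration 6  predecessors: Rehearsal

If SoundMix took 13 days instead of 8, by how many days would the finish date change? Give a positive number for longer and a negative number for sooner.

5

The binding path is Casting→SoundMix = 5+8 = 13; finish at 13 days.
Since SoundMix is critical, the +5 change carries straight to that chain (now 18 days).
The critical path is still Casting→SoundMix; finish is now 18 days.
Change in finish: 18 − 13 = +5 days.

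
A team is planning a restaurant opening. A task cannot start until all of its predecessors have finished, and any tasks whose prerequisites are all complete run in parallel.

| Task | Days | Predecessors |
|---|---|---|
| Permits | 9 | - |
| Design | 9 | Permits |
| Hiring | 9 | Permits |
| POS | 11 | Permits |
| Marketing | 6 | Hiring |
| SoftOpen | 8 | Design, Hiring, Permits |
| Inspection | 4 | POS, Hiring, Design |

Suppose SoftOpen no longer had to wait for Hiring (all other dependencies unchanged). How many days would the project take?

26

With the dependency in place, Permits→Design→SoftOpen = 9+9+8 = 26 sets the finish at 26 days.
Dropping Hiring→SoftOpen doesn't change SoftOpen's earliest start (18); another predecessor still binds.
New critical path: Permits→Design→SoftOpen = 9+9+8 = 26 ⇒ 26 days.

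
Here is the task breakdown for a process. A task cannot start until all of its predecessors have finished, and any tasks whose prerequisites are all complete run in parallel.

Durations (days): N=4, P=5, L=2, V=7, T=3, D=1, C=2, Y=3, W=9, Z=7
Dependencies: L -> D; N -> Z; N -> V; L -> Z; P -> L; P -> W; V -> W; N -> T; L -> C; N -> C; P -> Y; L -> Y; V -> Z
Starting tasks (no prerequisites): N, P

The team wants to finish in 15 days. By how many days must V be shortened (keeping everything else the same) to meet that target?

5

Current finish: 20 days; target: 15.
V is on every critical path, so each day cut from V cuts the finish by one (this holds down to a finish of 14).
Need 20 − 15 = 5 days off V → V becomes 2 days, finish becomes 15.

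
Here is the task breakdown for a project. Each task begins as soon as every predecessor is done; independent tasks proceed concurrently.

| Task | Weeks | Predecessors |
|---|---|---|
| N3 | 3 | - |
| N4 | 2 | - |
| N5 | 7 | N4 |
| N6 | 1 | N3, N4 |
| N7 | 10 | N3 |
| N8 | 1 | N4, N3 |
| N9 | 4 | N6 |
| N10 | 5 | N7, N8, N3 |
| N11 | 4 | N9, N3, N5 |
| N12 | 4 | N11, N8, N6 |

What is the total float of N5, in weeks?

1

The longest chain is N3→N7→N10 = 3+10+5 = 18; overall finish 18 weeks.
The longest chain containing N5 totals 17 weeks.
So N5 can slip 10 − 9 = 1 week.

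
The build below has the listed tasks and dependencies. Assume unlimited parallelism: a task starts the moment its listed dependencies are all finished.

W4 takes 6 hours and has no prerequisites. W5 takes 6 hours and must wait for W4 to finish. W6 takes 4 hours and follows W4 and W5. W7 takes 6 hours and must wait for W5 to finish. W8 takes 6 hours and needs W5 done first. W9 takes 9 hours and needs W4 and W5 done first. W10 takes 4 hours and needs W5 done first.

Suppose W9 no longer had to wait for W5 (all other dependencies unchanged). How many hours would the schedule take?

18

Before: longest chain W4→W5→W9 = 6+6+9 = 21, finish 21.
Without W5→W9, W9's earliest start moves from 12 to 6.
The longest chain is now W4→W5→W7 = 6+6+6 = 18, so the schedule takes 18 hours.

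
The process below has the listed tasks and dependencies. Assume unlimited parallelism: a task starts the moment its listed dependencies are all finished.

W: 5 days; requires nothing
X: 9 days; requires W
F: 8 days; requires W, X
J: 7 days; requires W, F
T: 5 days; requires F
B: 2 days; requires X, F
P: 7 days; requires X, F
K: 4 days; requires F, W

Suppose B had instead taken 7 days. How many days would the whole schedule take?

29

The binding path is W→X→F→J = 5+9+8+7 = 29; finish at 29 days.
B is off the critical path — its longest chain is 24 days, giving 5 of slack.
No other chain overtakes it, so the finish is 29 days.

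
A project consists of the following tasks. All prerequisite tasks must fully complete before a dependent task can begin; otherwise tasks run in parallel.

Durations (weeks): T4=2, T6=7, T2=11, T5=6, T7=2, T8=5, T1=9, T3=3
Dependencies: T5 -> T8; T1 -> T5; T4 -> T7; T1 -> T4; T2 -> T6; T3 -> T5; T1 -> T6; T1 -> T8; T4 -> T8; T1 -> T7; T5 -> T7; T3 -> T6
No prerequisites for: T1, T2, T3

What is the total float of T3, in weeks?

Critical path: T1→T5→T8 = 9+6+5 = 20, so the finish is 20 weeks.
Longest path through T3: 14 weeks (earliest finish 3, latest finish 9).
So T3 can slip 9 − 3 = 6 weeks.

6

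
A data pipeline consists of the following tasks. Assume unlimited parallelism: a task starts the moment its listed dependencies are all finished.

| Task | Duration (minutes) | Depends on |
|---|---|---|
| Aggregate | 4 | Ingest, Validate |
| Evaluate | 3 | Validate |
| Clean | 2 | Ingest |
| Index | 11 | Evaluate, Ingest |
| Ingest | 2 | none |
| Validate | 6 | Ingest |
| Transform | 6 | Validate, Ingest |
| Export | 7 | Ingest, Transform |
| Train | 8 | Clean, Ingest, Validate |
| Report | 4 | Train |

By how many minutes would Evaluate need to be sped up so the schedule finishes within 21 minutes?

1

Current finish: 22 minutes; target: 21.
Evaluate is on every critical path, so each minute cut from Evaluate cuts the finish by one (this holds down to a finish of 21).
Need 22 − 21 = 1 minute off Evaluate → Evaluate becomes 2 minutes, finish becomes 21.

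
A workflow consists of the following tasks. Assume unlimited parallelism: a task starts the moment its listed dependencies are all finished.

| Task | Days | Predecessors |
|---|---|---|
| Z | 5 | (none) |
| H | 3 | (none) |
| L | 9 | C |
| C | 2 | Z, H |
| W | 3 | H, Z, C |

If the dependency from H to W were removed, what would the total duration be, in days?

16

With the dependency in place, Z→C→L = 5+2+9 = 16 sets the finish at 16 days.
Dropping H→W doesn't change W's earliest start (7); another predecessor still binds.
New critical path: Z→C→L = 5+2+9 = 16 ⇒ 16 days.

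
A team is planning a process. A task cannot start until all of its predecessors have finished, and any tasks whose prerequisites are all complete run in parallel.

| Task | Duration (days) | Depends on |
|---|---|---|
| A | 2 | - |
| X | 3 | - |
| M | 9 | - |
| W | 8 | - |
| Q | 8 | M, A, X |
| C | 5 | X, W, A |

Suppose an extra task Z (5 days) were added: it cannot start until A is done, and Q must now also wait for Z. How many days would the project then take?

Originally the project takes 17 days.
With Z inserted, Q now waits for max(M, A, X, Z).
New critical path: M→Q = 9+8 = 17 ⇒ 17 days.

17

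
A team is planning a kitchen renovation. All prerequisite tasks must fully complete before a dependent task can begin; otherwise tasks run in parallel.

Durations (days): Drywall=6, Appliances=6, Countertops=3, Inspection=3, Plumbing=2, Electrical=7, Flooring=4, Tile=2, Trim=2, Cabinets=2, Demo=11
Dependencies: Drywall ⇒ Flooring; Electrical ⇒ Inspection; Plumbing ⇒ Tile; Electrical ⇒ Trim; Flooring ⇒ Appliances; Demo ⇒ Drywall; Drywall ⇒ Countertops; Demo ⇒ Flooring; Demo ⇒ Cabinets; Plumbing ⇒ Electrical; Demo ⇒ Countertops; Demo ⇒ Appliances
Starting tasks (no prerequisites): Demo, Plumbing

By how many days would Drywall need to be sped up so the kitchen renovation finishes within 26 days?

Current finish: 27 days; target: 26.
Drywall is on every critical path, so each day cut from Drywall cuts the finish by one (this holds down to a finish of 22).
Need 27 − 26 = 1 day off Drywall → Drywall becomes 5 days, finish becomes 26.

1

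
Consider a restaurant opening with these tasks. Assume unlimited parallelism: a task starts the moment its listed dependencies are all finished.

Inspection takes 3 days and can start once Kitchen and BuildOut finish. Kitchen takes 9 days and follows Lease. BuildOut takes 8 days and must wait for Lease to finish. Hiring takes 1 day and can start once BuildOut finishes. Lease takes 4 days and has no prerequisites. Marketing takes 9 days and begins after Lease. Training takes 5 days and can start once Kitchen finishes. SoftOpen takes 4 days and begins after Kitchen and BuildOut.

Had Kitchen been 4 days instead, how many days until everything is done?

Critical path before the change: Lease→Kitchen→Training = 4+9+5 = 18 giving 18 days.
Kitchen lies on that path, so at 4 days the path becomes 13 days.
The binding chain switches to Lease→BuildOut→SoftOpen = 4+8+4 = 16; finish 16 days.

16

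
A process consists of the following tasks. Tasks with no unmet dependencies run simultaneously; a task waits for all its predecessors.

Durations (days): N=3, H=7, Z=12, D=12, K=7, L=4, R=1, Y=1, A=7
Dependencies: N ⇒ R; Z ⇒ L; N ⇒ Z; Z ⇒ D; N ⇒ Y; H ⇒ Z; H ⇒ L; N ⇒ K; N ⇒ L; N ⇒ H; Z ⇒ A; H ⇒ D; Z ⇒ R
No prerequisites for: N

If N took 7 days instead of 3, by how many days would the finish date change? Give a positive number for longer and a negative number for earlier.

Baseline: N→H→Z→D = 3+7+12+12 = 34 → 34 days.
N is on the critical path; changing it to 7 makes that path 38 days.
No other chain overtakes it, so the finish is 38 days.
Change in finish: 38 − 34 = +4 days.

4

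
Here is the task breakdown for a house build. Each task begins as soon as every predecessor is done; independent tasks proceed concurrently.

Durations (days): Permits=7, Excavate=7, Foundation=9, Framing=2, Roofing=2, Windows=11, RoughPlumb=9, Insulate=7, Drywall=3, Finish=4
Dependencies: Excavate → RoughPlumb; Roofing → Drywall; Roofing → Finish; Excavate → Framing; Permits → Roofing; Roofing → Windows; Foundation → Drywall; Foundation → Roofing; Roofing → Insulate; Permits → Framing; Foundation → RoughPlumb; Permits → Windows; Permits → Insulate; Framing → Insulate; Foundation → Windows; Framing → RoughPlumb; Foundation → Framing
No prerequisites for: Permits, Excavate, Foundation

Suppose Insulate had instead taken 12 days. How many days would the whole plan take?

23

The binding path is Foundation→Roofing→Windows = 9+2+11 = 22; finish at 22 days.
The longest path through Insulate is only 18 days, so Insulate has float 4.
Now Foundation→Framing→Insulate = 9+2+12 = 23 is longest, so the finish becomes 23 days.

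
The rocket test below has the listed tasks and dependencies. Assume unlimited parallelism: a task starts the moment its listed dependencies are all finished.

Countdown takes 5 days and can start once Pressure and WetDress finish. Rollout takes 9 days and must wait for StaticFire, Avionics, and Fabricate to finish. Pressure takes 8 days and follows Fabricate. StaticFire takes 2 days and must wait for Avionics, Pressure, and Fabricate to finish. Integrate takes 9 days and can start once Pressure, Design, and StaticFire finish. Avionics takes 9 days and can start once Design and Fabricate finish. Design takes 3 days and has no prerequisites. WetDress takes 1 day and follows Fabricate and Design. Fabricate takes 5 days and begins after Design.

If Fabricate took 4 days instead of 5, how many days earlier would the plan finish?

Actual critical path: Design→Fabricate→Avionics→StaticFire→Integrate = 3+5+9+2+9 = 28 ⇒ 28 days.
Since Fabricate is critical, the -1 change carries straight to that chain (now 27 days).
That remains the longest chain; total 27 days.
Change in finish: 27 − 28 = -1 days.

1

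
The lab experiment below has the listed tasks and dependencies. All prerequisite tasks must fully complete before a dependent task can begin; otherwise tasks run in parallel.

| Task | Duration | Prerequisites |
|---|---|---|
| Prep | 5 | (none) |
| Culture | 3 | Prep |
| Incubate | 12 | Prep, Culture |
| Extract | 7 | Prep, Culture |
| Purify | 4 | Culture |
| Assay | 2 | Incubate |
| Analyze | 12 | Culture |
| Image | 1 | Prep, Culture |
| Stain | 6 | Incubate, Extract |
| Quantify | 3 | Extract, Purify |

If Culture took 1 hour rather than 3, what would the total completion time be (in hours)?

24

Critical path before the change: Prep→Culture→Incubate→Stain = 5+3+12+6 = 26 giving 26 hours.
Culture lies on that path, so at 1 hour the path becomes 24 hours.
That remains the longest chain; total 24 hours.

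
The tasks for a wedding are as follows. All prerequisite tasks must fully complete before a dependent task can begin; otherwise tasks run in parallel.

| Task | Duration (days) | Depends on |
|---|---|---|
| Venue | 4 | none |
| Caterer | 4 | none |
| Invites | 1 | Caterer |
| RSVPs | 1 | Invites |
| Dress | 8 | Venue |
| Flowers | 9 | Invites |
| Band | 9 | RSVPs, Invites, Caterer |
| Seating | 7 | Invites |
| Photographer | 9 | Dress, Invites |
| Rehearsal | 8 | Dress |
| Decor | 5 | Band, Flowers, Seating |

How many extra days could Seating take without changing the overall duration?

4

Critical path: Venue→Dress→Photographer = 4+8+9 = 21, so the finish is 21 days.
The longest chain containing Seating totals 17 days.
Slack of Seating = 9 − 5 = 4 days.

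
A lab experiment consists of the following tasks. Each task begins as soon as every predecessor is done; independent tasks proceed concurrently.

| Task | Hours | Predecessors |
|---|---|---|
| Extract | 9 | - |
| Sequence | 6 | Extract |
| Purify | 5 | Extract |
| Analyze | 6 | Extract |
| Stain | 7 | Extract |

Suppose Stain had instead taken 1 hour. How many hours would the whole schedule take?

Actual critical path: Extract→Stain = 9+7 = 16 ⇒ 16 hours.
Stain is on the critical path; changing it to 1 makes that path 10 hours.
The binding chain switches to Extract→Sequence = 9+6 = 15; finish 15 hours.

15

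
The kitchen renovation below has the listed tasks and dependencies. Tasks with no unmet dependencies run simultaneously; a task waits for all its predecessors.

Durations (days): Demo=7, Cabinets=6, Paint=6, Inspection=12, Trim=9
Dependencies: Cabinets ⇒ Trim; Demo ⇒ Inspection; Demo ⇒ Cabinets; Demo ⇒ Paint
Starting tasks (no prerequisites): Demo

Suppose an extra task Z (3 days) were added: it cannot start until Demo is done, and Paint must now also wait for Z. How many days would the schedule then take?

22

Originally the schedule takes 22 days.
With Z inserted, Paint now waits for max(Demo, Z).
New critical path: Demo→Cabinets→Trim = 7+6+9 = 22 ⇒ 22 days.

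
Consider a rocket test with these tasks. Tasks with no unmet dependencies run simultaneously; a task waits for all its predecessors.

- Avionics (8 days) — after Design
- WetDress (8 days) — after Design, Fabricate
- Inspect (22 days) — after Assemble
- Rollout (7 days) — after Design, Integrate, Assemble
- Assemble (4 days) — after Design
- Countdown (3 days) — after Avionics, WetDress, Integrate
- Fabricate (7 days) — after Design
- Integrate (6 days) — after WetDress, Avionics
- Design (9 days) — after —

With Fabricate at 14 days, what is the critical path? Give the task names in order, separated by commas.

Design, Fabricate, WetDress, Integrate, Rollout

Baseline: Design→Fabricate→WetDress→Integrate→Rollout = 9+7+8+6+7 = 37 → 37 days.
Fabricate is on the critical path; changing it to 14 makes that path 44 days.
That remains the longest chain; total 44 days.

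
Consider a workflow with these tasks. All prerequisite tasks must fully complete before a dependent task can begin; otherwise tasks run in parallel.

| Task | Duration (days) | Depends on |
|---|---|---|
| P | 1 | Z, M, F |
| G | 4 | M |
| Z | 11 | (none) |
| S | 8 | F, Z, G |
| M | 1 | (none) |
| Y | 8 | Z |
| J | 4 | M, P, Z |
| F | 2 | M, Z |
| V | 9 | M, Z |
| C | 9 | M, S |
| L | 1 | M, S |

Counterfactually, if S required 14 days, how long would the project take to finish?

As given, the longest chain is Z→F→S→C = 11+2+8+9 = 30, so the finish is 30 days.
S is on the critical path; changing it to 14 makes that path 36 days.
The critical path is still Z→F→S→C; finish is now 36 days.

36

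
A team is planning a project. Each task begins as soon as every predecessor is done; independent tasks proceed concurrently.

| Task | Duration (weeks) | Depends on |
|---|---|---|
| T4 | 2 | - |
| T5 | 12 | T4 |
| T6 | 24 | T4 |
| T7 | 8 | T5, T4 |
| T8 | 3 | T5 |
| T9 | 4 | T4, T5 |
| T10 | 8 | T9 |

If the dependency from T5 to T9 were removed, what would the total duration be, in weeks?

26

Before: longest chain T4→T5→T9→T10 = 2+12+4+8 = 26, finish 26.
Without T5→T9, T9's earliest start moves from 14 to 2.
After: T4→T6 = 2+24 = 26 → 26 weeks.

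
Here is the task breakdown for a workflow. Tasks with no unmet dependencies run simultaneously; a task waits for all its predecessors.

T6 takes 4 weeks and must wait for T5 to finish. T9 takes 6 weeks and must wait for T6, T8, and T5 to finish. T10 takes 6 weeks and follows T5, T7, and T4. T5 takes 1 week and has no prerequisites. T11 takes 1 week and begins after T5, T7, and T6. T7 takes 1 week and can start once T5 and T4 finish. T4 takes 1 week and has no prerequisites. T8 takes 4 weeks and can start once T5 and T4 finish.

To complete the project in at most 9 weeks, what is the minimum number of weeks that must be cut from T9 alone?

2

Current finish: 11 weeks; target: 9.
T9 is on every critical path, so each week cut from T9 cuts the finish by one (this holds down to a finish of 8).
Need 11 − 9 = 2 weeks off T9 → T9 becomes 4 weeks, finish becomes 9.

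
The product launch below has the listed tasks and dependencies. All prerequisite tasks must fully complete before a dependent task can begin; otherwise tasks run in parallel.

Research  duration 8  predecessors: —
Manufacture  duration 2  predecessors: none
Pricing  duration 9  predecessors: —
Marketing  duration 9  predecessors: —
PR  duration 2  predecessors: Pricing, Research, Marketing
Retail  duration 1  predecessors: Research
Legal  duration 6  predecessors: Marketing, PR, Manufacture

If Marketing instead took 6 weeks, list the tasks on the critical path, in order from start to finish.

The binding path is Marketing→PR→Legal = 9+2+6 = 17; finish at 17 weeks.
Since Marketing is critical, the -3 change carries straight to that chain (now 14 weeks).
New critical path: Pricing→PR→Legal = 9+2+6 = 17 ⇒ 17 weeks.

Pricing, PR, Legal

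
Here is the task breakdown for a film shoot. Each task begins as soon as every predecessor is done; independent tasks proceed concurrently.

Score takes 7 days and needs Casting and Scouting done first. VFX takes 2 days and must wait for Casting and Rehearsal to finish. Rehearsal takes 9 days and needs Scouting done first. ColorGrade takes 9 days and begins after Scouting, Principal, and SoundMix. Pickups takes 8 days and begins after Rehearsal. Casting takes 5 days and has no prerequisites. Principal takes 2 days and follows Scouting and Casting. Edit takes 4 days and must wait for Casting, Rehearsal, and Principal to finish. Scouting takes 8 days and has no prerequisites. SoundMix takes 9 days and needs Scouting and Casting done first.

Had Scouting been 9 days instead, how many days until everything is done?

27

Actual critical path: Scouting→SoundMix→ColorGrade = 8+9+9 = 26 ⇒ 26 days.
Scouting lies on that path, so at 9 days the path becomes 27 days.
The critical path is still Scouting→SoundMix→ColorGrade; finish is now 27 days.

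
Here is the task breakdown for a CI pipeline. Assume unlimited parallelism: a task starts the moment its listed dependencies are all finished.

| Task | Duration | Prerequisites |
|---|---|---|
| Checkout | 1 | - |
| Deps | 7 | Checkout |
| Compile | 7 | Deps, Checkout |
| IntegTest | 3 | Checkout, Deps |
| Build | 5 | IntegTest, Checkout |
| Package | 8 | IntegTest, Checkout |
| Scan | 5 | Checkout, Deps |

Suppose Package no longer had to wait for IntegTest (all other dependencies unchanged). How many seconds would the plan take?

Original critical path: Checkout→Deps→IntegTest→Package = 1+7+3+8 = 19 ⇒ 19 seconds.
Without IntegTest→Package, Package's earliest start moves from 11 to 1.
New critical path: Checkout→Deps→IntegTest→Build = 1+7+3+5 = 16 ⇒ 16 seconds.

16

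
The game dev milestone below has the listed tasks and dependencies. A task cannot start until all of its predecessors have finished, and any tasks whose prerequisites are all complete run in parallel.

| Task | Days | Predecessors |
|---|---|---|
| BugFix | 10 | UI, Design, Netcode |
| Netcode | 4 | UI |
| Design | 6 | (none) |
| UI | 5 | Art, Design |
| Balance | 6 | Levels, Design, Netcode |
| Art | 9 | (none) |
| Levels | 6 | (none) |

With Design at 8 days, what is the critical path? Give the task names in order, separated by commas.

Art, UI, Netcode, BugFix

The binding path is Art→UI→Netcode→BugFix = 9+5+4+10 = 28; finish at 28 days.
Design is off the critical path — its longest chain is 25 days, giving 3 of slack.
That remains the longest chain; total 28 days.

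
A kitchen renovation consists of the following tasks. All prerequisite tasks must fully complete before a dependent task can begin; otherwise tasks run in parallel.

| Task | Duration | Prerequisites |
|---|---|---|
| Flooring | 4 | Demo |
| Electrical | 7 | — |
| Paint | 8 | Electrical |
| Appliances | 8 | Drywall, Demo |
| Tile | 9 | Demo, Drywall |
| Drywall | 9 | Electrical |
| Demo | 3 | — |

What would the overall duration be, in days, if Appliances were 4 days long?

Actual critical path: Electrical→Drywall→Tile = 7+9+9 = 25 ⇒ 25 days.
Appliances has 1 day of float (longest path through it is 24).
No other chain overtakes it, so the finish is 25 days.

25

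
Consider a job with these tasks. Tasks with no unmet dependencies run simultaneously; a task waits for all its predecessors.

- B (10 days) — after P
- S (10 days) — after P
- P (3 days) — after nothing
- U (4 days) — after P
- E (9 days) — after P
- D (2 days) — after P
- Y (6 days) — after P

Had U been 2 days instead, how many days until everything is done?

13

The binding path is P→B = 3+10 = 13; finish at 13 days.
The longest path through U is only 7 days, so U has float 6.
The critical path is still P→B; finish is now 13 days.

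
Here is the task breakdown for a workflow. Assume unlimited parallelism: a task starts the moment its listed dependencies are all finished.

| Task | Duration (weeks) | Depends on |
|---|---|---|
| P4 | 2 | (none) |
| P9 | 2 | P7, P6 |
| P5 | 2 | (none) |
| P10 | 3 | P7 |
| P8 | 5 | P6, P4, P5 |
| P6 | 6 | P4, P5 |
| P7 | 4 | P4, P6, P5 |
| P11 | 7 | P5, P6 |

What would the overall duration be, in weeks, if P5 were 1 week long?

As given, the longest chain is P5→P6→P7→P10 = 2+6+4+3 = 15, so the finish is 15 weeks.
P5 is on the critical path; changing it to 1 makes that path 14 weeks.
Now P4→P6→P7→P10 = 2+6+4+3 = 15 is longest, so the finish becomes 15 weeks.

15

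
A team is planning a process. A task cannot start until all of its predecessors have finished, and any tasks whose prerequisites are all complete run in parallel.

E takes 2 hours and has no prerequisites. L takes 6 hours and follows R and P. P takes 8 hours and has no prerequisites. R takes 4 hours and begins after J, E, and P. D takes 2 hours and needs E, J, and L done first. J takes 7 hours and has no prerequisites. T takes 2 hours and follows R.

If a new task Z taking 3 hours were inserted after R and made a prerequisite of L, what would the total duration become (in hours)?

23

Originally the process takes 20 hours.
With Z inserted, L now waits for max(R, P, Z).
New critical path: P→R→Z→L→D = 8+4+3+6+2 = 23 ⇒ 23 hours.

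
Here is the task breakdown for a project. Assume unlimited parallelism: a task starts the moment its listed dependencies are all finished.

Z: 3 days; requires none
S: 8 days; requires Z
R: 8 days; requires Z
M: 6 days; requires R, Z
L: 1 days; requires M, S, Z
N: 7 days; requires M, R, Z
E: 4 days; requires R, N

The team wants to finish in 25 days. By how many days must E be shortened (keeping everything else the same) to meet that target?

3

Current finish: 28 days; target: 25.
E is on every critical path, so each day cut from E cuts the finish by one (this holds down to a finish of 25).
Need 28 − 25 = 3 days off E → E becomes 1 day, finish becomes 25.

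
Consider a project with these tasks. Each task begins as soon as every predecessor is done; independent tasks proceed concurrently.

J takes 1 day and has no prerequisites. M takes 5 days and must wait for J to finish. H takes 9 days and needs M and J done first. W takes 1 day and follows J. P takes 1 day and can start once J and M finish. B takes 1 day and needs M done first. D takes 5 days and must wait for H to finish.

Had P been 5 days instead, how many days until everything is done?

20

Baseline: J→M→H→D = 1+5+9+5 = 20 → 20 days.
P has 13 days of float (longest path through it is 7).
That remains the longest chain; total 20 days.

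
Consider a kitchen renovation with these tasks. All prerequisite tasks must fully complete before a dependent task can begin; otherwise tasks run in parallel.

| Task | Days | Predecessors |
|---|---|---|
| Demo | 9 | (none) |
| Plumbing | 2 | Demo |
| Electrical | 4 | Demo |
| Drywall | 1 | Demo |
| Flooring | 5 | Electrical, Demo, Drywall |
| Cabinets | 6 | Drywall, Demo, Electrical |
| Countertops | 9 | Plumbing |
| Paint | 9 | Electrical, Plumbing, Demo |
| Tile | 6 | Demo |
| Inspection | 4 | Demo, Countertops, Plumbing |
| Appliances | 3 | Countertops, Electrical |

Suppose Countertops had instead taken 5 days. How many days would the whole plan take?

22

As given, the longest chain is Demo→Plumbing→Countertops→Inspection = 9+2+9+4 = 24, so the finish is 24 days.
Since Countertops is critical, the -4 change carries straight to that chain (now 20 days).
New critical path: Demo→Electrical→Paint = 9+4+9 = 22 ⇒ 22 days.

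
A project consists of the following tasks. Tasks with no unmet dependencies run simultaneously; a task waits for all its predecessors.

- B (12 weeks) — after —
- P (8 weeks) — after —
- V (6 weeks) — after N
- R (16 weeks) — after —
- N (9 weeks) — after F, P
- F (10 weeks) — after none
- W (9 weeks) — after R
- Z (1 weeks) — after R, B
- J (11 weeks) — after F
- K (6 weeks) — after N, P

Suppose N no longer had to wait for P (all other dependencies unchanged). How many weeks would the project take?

25

Original critical path: F→N→K = 10+9+6 = 25 ⇒ 25 weeks.
Dropping P→N doesn't change N's earliest start (10); another predecessor still binds.
New critical path: F→N→K = 10+9+6 = 25 ⇒ 25 weeks.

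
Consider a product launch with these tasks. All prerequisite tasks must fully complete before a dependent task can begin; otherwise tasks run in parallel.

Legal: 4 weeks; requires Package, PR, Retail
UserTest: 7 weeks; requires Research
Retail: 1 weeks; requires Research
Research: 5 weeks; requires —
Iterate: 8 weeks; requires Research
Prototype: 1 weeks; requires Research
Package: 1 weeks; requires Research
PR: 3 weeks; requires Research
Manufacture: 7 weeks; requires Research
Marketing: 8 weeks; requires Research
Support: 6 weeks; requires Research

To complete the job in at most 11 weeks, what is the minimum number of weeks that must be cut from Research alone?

Current finish: 13 weeks; target: 11.
Research is on every critical path, so each week cut from Research cuts the finish by one (this holds down to a finish of 9).
Need 13 − 11 = 2 weeks off Research → Research becomes 3 weeks, finish becomes 11.

2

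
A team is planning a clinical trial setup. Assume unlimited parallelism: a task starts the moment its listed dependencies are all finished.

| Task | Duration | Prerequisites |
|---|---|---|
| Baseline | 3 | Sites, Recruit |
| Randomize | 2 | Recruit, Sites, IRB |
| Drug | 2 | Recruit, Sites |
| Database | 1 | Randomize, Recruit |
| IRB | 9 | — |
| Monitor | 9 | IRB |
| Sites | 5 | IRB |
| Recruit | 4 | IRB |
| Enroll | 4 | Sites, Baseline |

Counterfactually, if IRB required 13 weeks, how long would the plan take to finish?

Critical path before the change: IRB→Sites→Baseline→Enroll = 9+5+3+4 = 21 giving 21 weeks.
IRB lies on that path, so at 13 weeks the path becomes 25 weeks.
That remains the longest chain; total 25 weeks.

25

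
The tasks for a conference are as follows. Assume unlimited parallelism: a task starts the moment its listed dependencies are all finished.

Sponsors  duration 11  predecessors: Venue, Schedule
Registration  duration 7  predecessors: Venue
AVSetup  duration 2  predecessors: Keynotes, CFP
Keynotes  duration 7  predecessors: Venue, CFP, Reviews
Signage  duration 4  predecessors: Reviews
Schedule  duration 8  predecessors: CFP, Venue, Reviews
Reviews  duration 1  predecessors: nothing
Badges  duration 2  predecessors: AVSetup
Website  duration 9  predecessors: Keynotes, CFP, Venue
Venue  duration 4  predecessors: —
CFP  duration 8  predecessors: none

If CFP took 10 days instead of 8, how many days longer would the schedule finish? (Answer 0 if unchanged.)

The binding path is CFP→Schedule→Sponsors = 8+8+11 = 27; finish at 27 days.
CFP lies on that path, so at 10 days the path becomes 29 days.
The critical path is still CFP→Schedule→Sponsors; finish is now 29 days.
Change in finish: 29 − 27 = +2 days.

2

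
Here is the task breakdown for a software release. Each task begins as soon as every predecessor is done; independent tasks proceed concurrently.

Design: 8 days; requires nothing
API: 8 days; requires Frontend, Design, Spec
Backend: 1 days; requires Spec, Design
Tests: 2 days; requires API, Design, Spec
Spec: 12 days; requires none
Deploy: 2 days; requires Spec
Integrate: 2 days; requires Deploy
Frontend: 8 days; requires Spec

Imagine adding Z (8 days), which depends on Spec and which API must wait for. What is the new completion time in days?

30

Originally the plan takes 30 days.
With Z inserted, API now waits for max(Frontend, Design, Spec, Z).
New critical path: Spec→Z→API→Tests = 12+8+8+2 = 30 ⇒ 30 days.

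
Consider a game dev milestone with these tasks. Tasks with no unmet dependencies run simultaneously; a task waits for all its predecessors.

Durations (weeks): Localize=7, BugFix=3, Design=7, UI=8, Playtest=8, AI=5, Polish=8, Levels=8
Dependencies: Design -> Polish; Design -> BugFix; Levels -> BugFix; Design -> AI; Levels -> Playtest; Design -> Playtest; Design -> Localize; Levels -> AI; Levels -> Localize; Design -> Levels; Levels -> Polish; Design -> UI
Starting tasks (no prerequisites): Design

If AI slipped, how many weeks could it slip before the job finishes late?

3

Critical path: Design→Levels→Playtest = 7+8+8 = 23, so the finish is 23 weeks.
The longest chain containing AI totals 20 weeks.
Slack of AI = 18 − 15 = 3 weeks.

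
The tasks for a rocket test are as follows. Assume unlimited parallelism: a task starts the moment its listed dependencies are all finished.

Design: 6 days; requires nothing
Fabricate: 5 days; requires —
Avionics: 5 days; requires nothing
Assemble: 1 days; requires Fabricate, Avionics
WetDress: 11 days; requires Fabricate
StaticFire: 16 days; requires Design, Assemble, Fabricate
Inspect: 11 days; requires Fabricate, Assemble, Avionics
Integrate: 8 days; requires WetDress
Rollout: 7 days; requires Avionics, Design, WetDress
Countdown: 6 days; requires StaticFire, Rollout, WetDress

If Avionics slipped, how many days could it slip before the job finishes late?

1

The longest chain is Fabricate→WetDress→Rollout→Countdown = 5+11+7+6 = 29; overall finish 29 days.
Avionics finishes as early as 5 and must finish by 6.
So Avionics can slip 6 − 5 = 1 day.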